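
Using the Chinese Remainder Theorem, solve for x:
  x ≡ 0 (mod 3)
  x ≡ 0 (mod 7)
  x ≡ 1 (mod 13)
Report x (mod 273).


Moduli 3, 7, 13 are pairwise coprime; by CRT there is a unique solution modulo M = 3 · 7 · 13 = 273.
Solve pairwise, accumulating the modulus:
  Start with x ≡ 0 (mod 3).
  Combine with x ≡ 0 (mod 7): since gcd(3, 7) = 1, we get a unique residue mod 21.
    Write x = 0 + 3·t and substitute into x ≡ 0 (mod 7): 3·t ≡ 0 − 0 = 0 (mod 7).
    The inverse of 3 mod 7 is 5 (since 3·5 = 15 = 2·7 + 1), so t ≡ 5·0 = 0 ≡ 0 (mod 7).
    Then x = 0 + 3·0 = 0, valid modulo lcm(3, 7) = 21: x ≡ 0 (mod 21).
  Combine with x ≡ 1 (mod 13): since gcd(21, 13) = 1, we get a unique residue mod 273.
    Write x = 0 + 21·t and substitute into x ≡ 1 (mod 13): 21·t ≡ 1 − 0 = 1 (mod 13).
    Reduce coefficients mod 13: 8·t ≡ 1 (mod 13).
    The inverse of 8 mod 13 is 5 (since 8·5 = 40 = 3·13 + 1), so t ≡ 5·1 = 5 ≡ 5 (mod 13).
    Then x = 0 + 21·5 = 105, valid modulo lcm(21, 13) = 273: x ≡ 105 (mod 273).
Verify: 105 mod 3 = 0 ✓, 105 mod 7 = 0 ✓, 105 mod 13 = 1 ✓.

x ≡ 105 (mod 273).


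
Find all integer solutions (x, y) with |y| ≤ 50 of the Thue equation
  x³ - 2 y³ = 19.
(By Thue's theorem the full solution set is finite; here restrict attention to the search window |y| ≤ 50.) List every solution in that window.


The equation is x³ - 2y³ = 19. For fixed y, x³ = 2·y³ + 19, so a solution requires the RHS to be a perfect cube.
Strategy: iterate y from -50 to 50, compute RHS = 2·y³ + 19, and check whether it is a (positive or negative) perfect cube.
Check small values of y:
  y = 0: RHS = 19 is not a perfect cube.
  y = 1: RHS = 21 is not a perfect cube.
  y = -1: RHS = 17 is not a perfect cube.
  y = 2: RHS = 35 is not a perfect cube.
  y = -2: RHS = 3 is not a perfect cube.
  y = 3: RHS = 73 is not a perfect cube.
  y = -3: RHS = -35 is not a perfect cube.
Continuing the search up to |y| = 50 finds no solutions either.
No (x, y) in the scanned range satisfies the equation.

No integer solutions with |y| ≤ 50.


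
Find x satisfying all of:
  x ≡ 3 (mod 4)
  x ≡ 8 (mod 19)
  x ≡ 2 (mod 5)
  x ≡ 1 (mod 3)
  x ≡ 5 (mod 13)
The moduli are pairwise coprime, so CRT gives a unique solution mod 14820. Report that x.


Product of moduli M = 4 · 19 · 5 · 3 · 13 = 14820.
Merge one congruence at a time:
  Start: x ≡ 3 (mod 4).
  Combine with x ≡ 8 (mod 19); new modulus lcm = 76.
    Write x = 3 + 4·t and substitute into x ≡ 8 (mod 19): 4·t ≡ 8 − 3 = 5 (mod 19).
    The inverse of 4 mod 19 is 5 (since 4·5 = 20 = 1·19 + 1), so t ≡ 5·5 = 25 ≡ 6 (mod 19).
    Then x = 3 + 4·6 = 27, valid modulo lcm(4, 19) = 76: x ≡ 27 (mod 76).
  Combine with x ≡ 2 (mod 5); new modulus lcm = 380.
    Write x = 27 + 76·t and substitute into x ≡ 2 (mod 5): 76·t ≡ 2 − 27 = -25 (mod 5).
    Reduce coefficients mod 5: 1·t ≡ 0 (mod 5).
    So t ≡ 0 (mod 5).
    Then x = 27 + 76·0 = 27, valid modulo lcm(76, 5) = 380: x ≡ 27 (mod 380).
  Combine with x ≡ 1 (mod 3); new modulus lcm = 1140.
    Write x = 27 + 380·t and substitute into x ≡ 1 (mod 3): 380·t ≡ 1 − 27 = -26 (mod 3).
    Reduce coefficients mod 3: 2·t ≡ 1 (mod 3).
    The inverse of 2 mod 3 is 2 (since 2·2 = 4 = 1·3 + 1), so t ≡ 2·1 = 2 ≡ 2 (mod 3).
    Then x = 27 + 380·2 = 787, valid modulo lcm(380, 3) = 1140: x ≡ 787 (mod 1140).
  Combine with x ≡ 5 (mod 13); new modulus lcm = 14820.
    Write x = 787 + 1140·t and substitute into x ≡ 5 (mod 13): 1140·t ≡ 5 − 787 = -782 (mod 13).
    Reduce coefficients mod 13: 9·t ≡ 11 (mod 13).
    The inverse of 9 mod 13 is 3 (since 9·3 = 27 = 2·13 + 1), so t ≡ 3·11 = 33 ≡ 7 (mod 13).
    Then x = 787 + 1140·7 = 8767, valid modulo lcm(1140, 13) = 14820: x ≡ 8767 (mod 14820).
Verify against each original: 8767 mod 4 = 3, 8767 mod 19 = 8, 8767 mod 5 = 2, 8767 mod 3 = 1, 8767 mod 13 = 5.

x ≡ 8767 (mod 14820).


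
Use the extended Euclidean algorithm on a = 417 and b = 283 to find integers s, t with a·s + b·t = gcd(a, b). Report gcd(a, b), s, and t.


Euclidean algorithm on (417, 283) — divide until remainder is 0:
  417 = 1 · 283 + 134
  283 = 2 · 134 + 15
  134 = 8 · 15 + 14
  15 = 1 · 14 + 1
  14 = 14 · 1 + 0
gcd(417, 283) = 1.
Track Bezout coefficients alongside the remainders: start with r₀ = 417 = a·1 + b·0 (s = 1, t = 0) and r₁ = 283 = a·0 + b·1 (s = 0, t = 1); each new remainder r_{k+1} = r_{k-1} − q_k·r_k inherits s_{k+1} = s_{k-1} − q_k·s_k, t_{k+1} = t_{k-1} − q_k·t_k, so r_k = a·s_k + b·t_k at every step:
  q = 1: r = 134, s = 1 − 1·0 = 1, t = 0 − 1·1 = -1  (check: 417·1 + 283·(-1) = 134)
  q = 2: r = 15, s = 0 − 2·1 = -2, t = 1 − 2·(-1) = 3  (check: 417·(-2) + 283·3 = 15)
  q = 8: r = 14, s = 1 − 8·(-2) = 17, t = -1 − 8·3 = -25  (check: 417·17 + 283·(-25) = 14)
  q = 1: r = 1, s = -2 − 1·17 = -19, t = 3 − 1·(-25) = 28  (check: 417·(-19) + 283·28 = 1)
The row with r = 1 (the gcd) gives the Bezout coefficients s = -19, t = 28.
Result: 417 · (-19) + 283 · (28) = 1.

gcd(417, 283) = 1; s = -19, t = 28 (check: 417·(-19) + 283·28 = 1).


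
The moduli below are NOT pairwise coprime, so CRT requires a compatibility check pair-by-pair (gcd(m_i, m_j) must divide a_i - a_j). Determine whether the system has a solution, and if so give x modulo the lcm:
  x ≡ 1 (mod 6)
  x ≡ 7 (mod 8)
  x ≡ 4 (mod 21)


Moduli 6, 8, 21 are not pairwise coprime, so CRT works modulo lcm(m_i) when all pairwise compatibility conditions hold.
Pairwise compatibility: gcd(m_i, m_j) must divide a_i - a_j for every pair.
Merge one congruence at a time:
  Start: x ≡ 1 (mod 6).
  Combine with x ≡ 7 (mod 8): gcd(6, 8) = 2; 7 - 1 = 6, which IS divisible by 2, so compatible.
    Write x = 1 + 6·t and substitute into x ≡ 7 (mod 8): 6·t ≡ 7 − 1 = 6 (mod 8).
    Divide the congruence (and modulus) by g = 2: 3·t ≡ 3 (mod 4).
    The inverse of 3 mod 4 is 3 (since 3·3 = 9 = 2·4 + 1), so t ≡ 3·3 = 9 ≡ 1 (mod 4).
    Then x = 1 + 6·1 = 7, valid modulo lcm(6, 8) = 24: x ≡ 7 (mod 24).
  Combine with x ≡ 4 (mod 21): gcd(24, 21) = 3; 4 - 7 = -3, which IS divisible by 3, so compatible.
    Write x = 7 + 24·t and substitute into x ≡ 4 (mod 21): 24·t ≡ 4 − 7 = -3 (mod 21).
    Divide the congruence (and modulus) by g = 3: 8·t ≡ -1 (mod 7).
    Reduce coefficients mod 7: 1·t ≡ 6 (mod 7).
    So t ≡ 6 (mod 7).
    Then x = 7 + 24·6 = 151, valid modulo lcm(24, 21) = 168: x ≡ 151 (mod 168).
Verify: 151 mod 6 = 1, 151 mod 8 = 7, 151 mod 21 = 4.

x ≡ 151 (mod 168).


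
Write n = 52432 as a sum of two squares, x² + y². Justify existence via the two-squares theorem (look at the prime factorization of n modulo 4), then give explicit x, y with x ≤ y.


Step 1: Factor n = 52432 = 2^4 · 29 · 113.
Step 2: Check the mod-4 condition on each prime factor: 2 = 2 (special); 29 ≡ 1 (mod 4), exponent 1; 113 ≡ 1 (mod 4), exponent 1.
All primes ≡ 3 (mod 4) appear to even exponent (or don't appear), so by the two-squares theorem n IS expressible as a sum of two squares.
Step 3: Build a representation. Group n = k² · m with k = 4 and m = 29 · 113 = 3277 (a product of primes ≡ 1 (mod 4)); a representation of m scales to one of n via (k·x)² + (k·y)² = k²(x² + y²). Each prime p ≡ 1 (mod 4) is itself a sum of two squares; find a² by testing p − a² for a perfect square:
  29: 29 − 1² = 28, 29 − 2² = 25 = 5² ⇒ 29 = 2² + 5².
  113: 113 − 1² = 112, 113 − 2² = 109, 113 − 3² = 104, 113 − 4² = 97, 113 − 5² = 88, 113 − 6² = 77, 113 − 7² = 64 = 8² ⇒ 113 = 7² + 8².
  Combine using the Brahmagupta–Fibonacci identity (a² + b²)(c² + d²) = (ac − bd)² + (ad + bc)² = (ac + bd)² + (ad − bc)²:
  29 · 113 = 3277: from (2² + 5²)(7² + 8²), take (2·7 − 5·8, 2·8 + 5·7) = (14 − 40, 16 + 35) = (-26, 51); dropping signs (only squares matter) gives (26, 51); check 26² + 51² = 676 + 2601 = 3277 ✓.
  Scale by k = 4: (4·26, 4·51) = (104, 204).
Step 4: Order so x ≤ y and verify: 104² + 204² = 10816 + 41616 = 52432 = n. ✓

n = 52432 = 104² + 204² (one valid representation with x ≤ y).


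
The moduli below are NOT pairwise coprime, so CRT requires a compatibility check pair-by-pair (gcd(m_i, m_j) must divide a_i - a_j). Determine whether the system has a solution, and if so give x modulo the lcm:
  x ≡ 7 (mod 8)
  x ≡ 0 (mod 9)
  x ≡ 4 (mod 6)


Moduli 8, 9, 6 are not pairwise coprime, so CRT works modulo lcm(m_i) when all pairwise compatibility conditions hold.
Pairwise compatibility: gcd(m_i, m_j) must divide a_i - a_j for every pair.
Merge one congruence at a time:
  Start: x ≡ 7 (mod 8).
  Combine with x ≡ 0 (mod 9): gcd(8, 9) = 1; 0 - 7 = -7, which IS divisible by 1, so compatible.
    Write x = 7 + 8·t and substitute into x ≡ 0 (mod 9): 8·t ≡ 0 − 7 = -7 (mod 9).
    Reduce coefficients mod 9: 8·t ≡ 2 (mod 9).
    The inverse of 8 mod 9 is 8 (since 8·8 = 64 = 7·9 + 1), so t ≡ 8·2 = 16 ≡ 7 (mod 9).
    Then x = 7 + 8·7 = 63, valid modulo lcm(8, 9) = 72: x ≡ 63 (mod 72).
  Combine with x ≡ 4 (mod 6): gcd(72, 6) = 6, and 4 - 63 = -59 is NOT divisible by 6.
    ⇒ system is inconsistent (no integer solution).

No solution (the system is inconsistent).


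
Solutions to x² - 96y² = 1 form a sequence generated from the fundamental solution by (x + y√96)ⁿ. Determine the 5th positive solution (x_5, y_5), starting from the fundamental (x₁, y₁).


Step 1: Find the fundamental solution (x₁, y₁) of x² - 96y² = 1.
  Expand √96 as a continued fraction. a₀ = ⌊√96⌋ = 9; iterate m_{k+1} = d_k·a_k − m_k, d_{k+1} = (96 − m_{k+1}²)/d_k, a_{k+1} = ⌊(a₀ + m_{k+1})/d_{k+1}⌋ (starting m₀ = 0, d₀ = 1), with convergents p_k = a_k·p_{k-1} + p_{k-2}, q_k = a_k·q_{k-1} + q_{k-2} (p₋₁ = 1, q₋₁ = 0):
  k = 0: a₀ = 9; p₀/q₀ = 9/1; p₀² − 96·q₀² = 81 − 96 = -15.
  k = 1: m = 9, d = 15, a = ⌊(9 + 9)/15⌋ = 1; p/q = (1·9 + 1)/(1·1 + 0) = 10/1; p² − 96·q² = 100 − 96 = 4.
  k = 2: m = 6, d = 4, a = ⌊(9 + 6)/4⌋ = 3; p/q = (3·10 + 9)/(3·1 + 1) = 39/4; p² − 96·q² = 1521 − 1536 = -15.
  k = 3: m = 6, d = 15, a = ⌊(9 + 6)/15⌋ = 1; p/q = (1·39 + 10)/(1·4 + 1) = 49/5; p² − 96·q² = 2401 − 2400 = 1.
  The first convergent with p² − 96·q² = 1 gives the fundamental solution (x₁, y₁) = (49, 5).
Step 2: Apply the recurrence (x_{n+1}, y_{n+1}) = (x₁x_n + 96y₁y_n, x₁y_n + y₁x_n) repeatedly.
  From (x_1, y_1) = (49, 5): x_2 = 49·49 + 96·5·5 = 4801; y_2 = 49·5 + 5·49 = 490.
  From (x_2, y_2) = (4801, 490): x_3 = 49·4801 + 96·5·490 = 470449; y_3 = 49·490 + 5·4801 = 48015.
  From (x_3, y_3) = (470449, 48015): x_4 = 49·470449 + 96·5·48015 = 46099201; y_4 = 49·48015 + 5·470449 = 4704980.
  From (x_4, y_4) = (46099201, 4704980): x_5 = 49·46099201 + 96·5·4704980 = 4517251249; y_5 = 49·4704980 + 5·46099201 = 461040025.
Step 3: Verify x_5² - 96·y_5² = 20405558846592060001 - 20405558846592060000 = 1 (should be 1). ✓

(x_1, y_1) = (49, 5); (x_5, y_5) = (4517251249, 461040025).


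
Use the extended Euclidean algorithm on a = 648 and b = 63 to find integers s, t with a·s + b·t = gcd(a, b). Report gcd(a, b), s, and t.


Euclidean algorithm on (648, 63) — divide until remainder is 0:
  648 = 10 · 63 + 18
  63 = 3 · 18 + 9
  18 = 2 · 9 + 0
gcd(648, 63) = 9.
Track Bezout coefficients alongside the remainders: start with r₀ = 648 = a·1 + b·0 (s = 1, t = 0) and r₁ = 63 = a·0 + b·1 (s = 0, t = 1); each new remainder r_{k+1} = r_{k-1} − q_k·r_k inherits s_{k+1} = s_{k-1} − q_k·s_k, t_{k+1} = t_{k-1} − q_k·t_k, so r_k = a·s_k + b·t_k at every step:
  q = 10: r = 18, s = 1 − 10·0 = 1, t = 0 − 10·1 = -10  (check: 648·1 + 63·(-10) = 18)
  q = 3: r = 9, s = 0 − 3·1 = -3, t = 1 − 3·(-10) = 31  (check: 648·(-3) + 63·31 = 9)
The row with r = 9 (the gcd) gives the Bezout coefficients s = -3, t = 31.
Result: 648 · (-3) + 63 · (31) = 9.

gcd(648, 63) = 9; s = -3, t = 31 (check: 648·(-3) + 63·31 = 9).


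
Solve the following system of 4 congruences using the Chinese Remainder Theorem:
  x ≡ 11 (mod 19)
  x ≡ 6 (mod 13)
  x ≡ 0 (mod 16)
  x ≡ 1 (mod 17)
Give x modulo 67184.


Product of moduli M = 19 · 13 · 16 · 17 = 67184.
Merge one congruence at a time:
  Start: x ≡ 11 (mod 19).
  Combine with x ≡ 6 (mod 13); new modulus lcm = 247.
    Write x = 11 + 19·t and substitute into x ≡ 6 (mod 13): 19·t ≡ 6 − 11 = -5 (mod 13).
    Reduce coefficients mod 13: 6·t ≡ 8 (mod 13).
    The inverse of 6 mod 13 is 11 (since 6·11 = 66 = 5·13 + 1), so t ≡ 11·8 = 88 ≡ 10 (mod 13).
    Then x = 11 + 19·10 = 201, valid modulo lcm(19, 13) = 247: x ≡ 201 (mod 247).
  Combine with x ≡ 0 (mod 16); new modulus lcm = 3952.
    Write x = 201 + 247·t and substitute into x ≡ 0 (mod 16): 247·t ≡ 0 − 201 = -201 (mod 16).
    Reduce coefficients mod 16: 7·t ≡ 7 (mod 16).
    The inverse of 7 mod 16 is 7 (since 7·7 = 49 = 3·16 + 1), so t ≡ 7·7 = 49 ≡ 1 (mod 16).
    Then x = 201 + 247·1 = 448, valid modulo lcm(247, 16) = 3952: x ≡ 448 (mod 3952).
  Combine with x ≡ 1 (mod 17); new modulus lcm = 67184.
    Write x = 448 + 3952·t and substitute into x ≡ 1 (mod 17): 3952·t ≡ 1 − 448 = -447 (mod 17).
    Reduce coefficients mod 17: 8·t ≡ 12 (mod 17).
    The inverse of 8 mod 17 is 15 (since 8·15 = 120 = 7·17 + 1), so t ≡ 15·12 = 180 ≡ 10 (mod 17).
    Then x = 448 + 3952·10 = 39968, valid modulo lcm(3952, 17) = 67184: x ≡ 39968 (mod 67184).
Verify against each original: 39968 mod 19 = 11, 39968 mod 13 = 6, 39968 mod 16 = 0, 39968 mod 17 = 1.

x ≡ 39968 (mod 67184).


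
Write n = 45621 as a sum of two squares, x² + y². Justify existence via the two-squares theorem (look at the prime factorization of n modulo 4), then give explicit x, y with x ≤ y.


Step 1: Factor n = 45621 = 3^2 · 37 · 137.
Step 2: Check the mod-4 condition on each prime factor: 3 ≡ 3 (mod 4), exponent 2 (must be even); 37 ≡ 1 (mod 4), exponent 1; 137 ≡ 1 (mod 4), exponent 1.
All primes ≡ 3 (mod 4) appear to even exponent (or don't appear), so by the two-squares theorem n IS expressible as a sum of two squares.
Step 3: Build a representation. Group n = k² · m with k = 3 and m = 37 · 137 = 5069 (a product of primes ≡ 1 (mod 4)); a representation of m scales to one of n via (k·x)² + (k·y)² = k²(x² + y²). Each prime p ≡ 1 (mod 4) is itself a sum of two squares; find a² by testing p − a² for a perfect square:
  37: 37 − 1² = 36 = 6² ⇒ 37 = 1² + 6².
  137: 137 − 1² = 136, 137 − 2² = 133, 137 − 3² = 128, 137 − 4² = 121 = 11² ⇒ 137 = 4² + 11².
  Combine using the Brahmagupta–Fibonacci identity (a² + b²)(c² + d²) = (ac − bd)² + (ad + bc)² = (ac + bd)² + (ad − bc)²:
  37 · 137 = 5069: from (1² + 6²)(4² + 11²), take (1·4 − 6·11, 1·11 + 6·4) = (4 − 66, 11 + 24) = (-62, 35); dropping signs (only squares matter) gives (62, 35); check 62² + 35² = 3844 + 1225 = 5069 ✓.
  Scale by k = 3: (3·62, 3·35) = (186, 105).
Step 4: Order so x ≤ y and verify: 105² + 186² = 11025 + 34596 = 45621 = n. ✓

n = 45621 = 105² + 186² (one valid representation with x ≤ y).


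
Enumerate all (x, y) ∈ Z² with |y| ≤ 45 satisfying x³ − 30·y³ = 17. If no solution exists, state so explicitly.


The equation is x³ - 30y³ = 17. For fixed y, x³ = 30·y³ + 17, so a solution requires the RHS to be a perfect cube.
Strategy: iterate y from -45 to 45, compute RHS = 30·y³ + 17, and check whether it is a (positive or negative) perfect cube.
Check small values of y:
  y = 0: RHS = 17 is not a perfect cube.
  y = 1: RHS = 47 is not a perfect cube.
  y = -1: RHS = -13 is not a perfect cube.
  y = 2: RHS = 257 is not a perfect cube.
  y = -2: RHS = -223 is not a perfect cube.
  y = 3: RHS = 827 is not a perfect cube.
  y = -3: RHS = -793 is not a perfect cube.
Continuing the search up to |y| = 45 finds no solutions either.
No (x, y) in the scanned range satisfies the equation.

No integer solutions with |y| ≤ 45.


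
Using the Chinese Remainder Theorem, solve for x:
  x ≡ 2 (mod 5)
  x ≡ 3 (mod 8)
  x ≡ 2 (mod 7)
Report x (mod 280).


Moduli 5, 8, 7 are pairwise coprime; by CRT there is a unique solution modulo M = 5 · 8 · 7 = 280.
Solve pairwise, accumulating the modulus:
  Start with x ≡ 2 (mod 5).
  Combine with x ≡ 3 (mod 8): since gcd(5, 8) = 1, we get a unique residue mod 40.
    Write x = 2 + 5·t and substitute into x ≡ 3 (mod 8): 5·t ≡ 3 − 2 = 1 (mod 8).
    The inverse of 5 mod 8 is 5 (since 5·5 = 25 = 3·8 + 1), so t ≡ 5·1 = 5 ≡ 5 (mod 8).
    Then x = 2 + 5·5 = 27, valid modulo lcm(5, 8) = 40: x ≡ 27 (mod 40).
  Combine with x ≡ 2 (mod 7): since gcd(40, 7) = 1, we get a unique residue mod 280.
    Write x = 27 + 40·t and substitute into x ≡ 2 (mod 7): 40·t ≡ 2 − 27 = -25 (mod 7).
    Reduce coefficients mod 7: 5·t ≡ 3 (mod 7).
    The inverse of 5 mod 7 is 3 (since 5·3 = 15 = 2·7 + 1), so t ≡ 3·3 = 9 ≡ 2 (mod 7).
    Then x = 27 + 40·2 = 107, valid modulo lcm(40, 7) = 280: x ≡ 107 (mod 280).
Verify: 107 mod 5 = 2 ✓, 107 mod 8 = 3 ✓, 107 mod 7 = 2 ✓.

x ≡ 107 (mod 280).


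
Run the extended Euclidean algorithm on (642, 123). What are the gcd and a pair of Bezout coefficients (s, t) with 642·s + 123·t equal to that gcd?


Euclidean algorithm on (642, 123) — divide until remainder is 0:
  642 = 5 · 123 + 27
  123 = 4 · 27 + 15
  27 = 1 · 15 + 12
  15 = 1 · 12 + 3
  12 = 4 · 3 + 0
gcd(642, 123) = 3.
Track Bezout coefficients alongside the remainders: start with r₀ = 642 = a·1 + b·0 (s = 1, t = 0) and r₁ = 123 = a·0 + b·1 (s = 0, t = 1); each new remainder r_{k+1} = r_{k-1} − q_k·r_k inherits s_{k+1} = s_{k-1} − q_k·s_k, t_{k+1} = t_{k-1} − q_k·t_k, so r_k = a·s_k + b·t_k at every step:
  q = 5: r = 27, s = 1 − 5·0 = 1, t = 0 − 5·1 = -5  (check: 642·1 + 123·(-5) = 27)
  q = 4: r = 15, s = 0 − 4·1 = -4, t = 1 − 4·(-5) = 21  (check: 642·(-4) + 123·21 = 15)
  q = 1: r = 12, s = 1 − 1·(-4) = 5, t = -5 − 1·21 = -26  (check: 642·5 + 123·(-26) = 12)
  q = 1: r = 3, s = -4 − 1·5 = -9, t = 21 − 1·(-26) = 47  (check: 642·(-9) + 123·47 = 3)
The row with r = 3 (the gcd) gives the Bezout coefficients s = -9, t = 47.
Result: 642 · (-9) + 123 · (47) = 3.

gcd(642, 123) = 3; s = -9, t = 47 (check: 642·(-9) + 123·47 = 3).


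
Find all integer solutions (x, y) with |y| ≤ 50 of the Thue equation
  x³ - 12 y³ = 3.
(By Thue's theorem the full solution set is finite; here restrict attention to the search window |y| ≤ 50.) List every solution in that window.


The equation is x³ - 12y³ = 3. For fixed y, x³ = 12·y³ + 3, so a solution requires the RHS to be a perfect cube.
Strategy: iterate y from -50 to 50, compute RHS = 12·y³ + 3, and check whether it is a (positive or negative) perfect cube.
Check small values of y:
  y = 0: RHS = 3 is not a perfect cube.
  y = 1: RHS = 15 is not a perfect cube.
  y = -1: RHS = -9 is not a perfect cube.
  y = 2: RHS = 99 is not a perfect cube.
  y = -2: RHS = -93 is not a perfect cube.
  y = 3: RHS = 327 is not a perfect cube.
  y = -3: RHS = -321 is not a perfect cube.
Continuing the search up to |y| = 50 finds no solutions either.
No (x, y) in the scanned range satisfies the equation.

No integer solutions with |y| ≤ 50.


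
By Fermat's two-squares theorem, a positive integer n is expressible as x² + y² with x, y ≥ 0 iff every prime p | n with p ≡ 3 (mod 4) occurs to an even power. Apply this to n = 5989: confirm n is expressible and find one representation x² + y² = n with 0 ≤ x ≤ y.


Step 1: Factor n = 5989 = 53 · 113.
Step 2: Check the mod-4 condition on each prime factor: 53 ≡ 1 (mod 4), exponent 1; 113 ≡ 1 (mod 4), exponent 1.
All primes ≡ 3 (mod 4) appear to even exponent (or don't appear), so by the two-squares theorem n IS expressible as a sum of two squares.
Step 3: Build a representation. Here n = 53 · 113 is a product of primes ≡ 1 (mod 4). Each prime p ≡ 1 (mod 4) is itself a sum of two squares; find a² by testing p − a² for a perfect square:
  53: 53 − 1² = 52, 53 − 2² = 49 = 7² ⇒ 53 = 2² + 7².
  113: 113 − 1² = 112, 113 − 2² = 109, 113 − 3² = 104, 113 − 4² = 97, 113 − 5² = 88, 113 − 6² = 77, 113 − 7² = 64 = 8² ⇒ 113 = 7² + 8².
  Combine using the Brahmagupta–Fibonacci identity (a² + b²)(c² + d²) = (ac − bd)² + (ad + bc)² = (ac + bd)² + (ad − bc)²:
  53 · 113 = 5989: from (2² + 7²)(7² + 8²), take (2·7 − 7·8, 2·8 + 7·7) = (14 − 56, 16 + 49) = (-42, 65); dropping signs (only squares matter) gives (42, 65); check 42² + 65² = 1764 + 4225 = 5989 ✓.
Step 4: Order so x ≤ y and verify: 42² + 65² = 1764 + 4225 = 5989 = n. ✓

n = 5989 = 42² + 65² (one valid representation with x ≤ y).


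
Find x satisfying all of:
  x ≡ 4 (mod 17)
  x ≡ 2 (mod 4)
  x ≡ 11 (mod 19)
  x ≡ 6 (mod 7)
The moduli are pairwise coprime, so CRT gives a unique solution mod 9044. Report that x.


Product of moduli M = 17 · 4 · 19 · 7 = 9044.
Merge one congruence at a time:
  Start: x ≡ 4 (mod 17).
  Combine with x ≡ 2 (mod 4); new modulus lcm = 68.
    Write x = 4 + 17·t and substitute into x ≡ 2 (mod 4): 17·t ≡ 2 − 4 = -2 (mod 4).
    Reduce coefficients mod 4: 1·t ≡ 2 (mod 4).
    So t ≡ 2 (mod 4).
    Then x = 4 + 17·2 = 38, valid modulo lcm(17, 4) = 68: x ≡ 38 (mod 68).
  Combine with x ≡ 11 (mod 19); new modulus lcm = 1292.
    Write x = 38 + 68·t and substitute into x ≡ 11 (mod 19): 68·t ≡ 11 − 38 = -27 (mod 19).
    Reduce coefficients mod 19: 11·t ≡ 11 (mod 19).
    The inverse of 11 mod 19 is 7 (since 11·7 = 77 = 4·19 + 1), so t ≡ 7·11 = 77 ≡ 1 (mod 19).
    Then x = 38 + 68·1 = 106, valid modulo lcm(68, 19) = 1292: x ≡ 106 (mod 1292).
  Combine with x ≡ 6 (mod 7); new modulus lcm = 9044.
    Write x = 106 + 1292·t and substitute into x ≡ 6 (mod 7): 1292·t ≡ 6 − 106 = -100 (mod 7).
    Reduce coefficients mod 7: 4·t ≡ 5 (mod 7).
    The inverse of 4 mod 7 is 2 (since 4·2 = 8 = 1·7 + 1), so t ≡ 2·5 = 10 ≡ 3 (mod 7).
    Then x = 106 + 1292·3 = 3982, valid modulo lcm(1292, 7) = 9044: x ≡ 3982 (mod 9044).
Verify against each original: 3982 mod 17 = 4, 3982 mod 4 = 2, 3982 mod 19 = 11, 3982 mod 7 = 6.

x ≡ 3982 (mod 9044).


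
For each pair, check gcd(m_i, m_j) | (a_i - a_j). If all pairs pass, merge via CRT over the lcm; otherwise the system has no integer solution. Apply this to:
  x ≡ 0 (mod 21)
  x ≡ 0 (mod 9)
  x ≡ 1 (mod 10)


Moduli 21, 9, 10 are not pairwise coprime, so CRT works modulo lcm(m_i) when all pairwise compatibility conditions hold.
Pairwise compatibility: gcd(m_i, m_j) must divide a_i - a_j for every pair.
Merge one congruence at a time:
  Start: x ≡ 0 (mod 21).
  Combine with x ≡ 0 (mod 9): gcd(21, 9) = 3; 0 - 0 = 0, which IS divisible by 3, so compatible.
    Write x = 0 + 21·t and substitute into x ≡ 0 (mod 9): 21·t ≡ 0 − 0 = 0 (mod 9).
    Divide the congruence (and modulus) by g = 3: 7·t ≡ 0 (mod 3).
    Reduce coefficients mod 3: 1·t ≡ 0 (mod 3).
    So t ≡ 0 (mod 3).
    Then x = 0 + 21·0 = 0, valid modulo lcm(21, 9) = 63: x ≡ 0 (mod 63).
  Combine with x ≡ 1 (mod 10): gcd(63, 10) = 1; 1 - 0 = 1, which IS divisible by 1, so compatible.
    Write x = 0 + 63·t and substitute into x ≡ 1 (mod 10): 63·t ≡ 1 − 0 = 1 (mod 10).
    Reduce coefficients mod 10: 3·t ≡ 1 (mod 10).
    The inverse of 3 mod 10 is 7 (since 3·7 = 21 = 2·10 + 1), so t ≡ 7·1 = 7 ≡ 7 (mod 10).
    Then x = 0 + 63·7 = 441, valid modulo lcm(63, 10) = 630: x ≡ 441 (mod 630).
Verify: 441 mod 21 = 0, 441 mod 9 = 0, 441 mod 10 = 1.

x ≡ 441 (mod 630).


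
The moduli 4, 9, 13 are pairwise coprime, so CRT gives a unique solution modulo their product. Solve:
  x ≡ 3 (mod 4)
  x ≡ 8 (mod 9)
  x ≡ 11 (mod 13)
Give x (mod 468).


Moduli 4, 9, 13 are pairwise coprime; by CRT there is a unique solution modulo M = 4 · 9 · 13 = 468.
Solve pairwise, accumulating the modulus:
  Start with x ≡ 3 (mod 4).
  Combine with x ≡ 8 (mod 9): since gcd(4, 9) = 1, we get a unique residue mod 36.
    Write x = 3 + 4·t and substitute into x ≡ 8 (mod 9): 4·t ≡ 8 − 3 = 5 (mod 9).
    The inverse of 4 mod 9 is 7 (since 4·7 = 28 = 3·9 + 1), so t ≡ 7·5 = 35 ≡ 8 (mod 9).
    Then x = 3 + 4·8 = 35, valid modulo lcm(4, 9) = 36: x ≡ 35 (mod 36).
  Combine with x ≡ 11 (mod 13): since gcd(36, 13) = 1, we get a unique residue mod 468.
    Write x = 35 + 36·t and substitute into x ≡ 11 (mod 13): 36·t ≡ 11 − 35 = -24 (mod 13).
    Reduce coefficients mod 13: 10·t ≡ 2 (mod 13).
    The inverse of 10 mod 13 is 4 (since 10·4 = 40 = 3·13 + 1), so t ≡ 4·2 = 8 ≡ 8 (mod 13).
    Then x = 35 + 36·8 = 323, valid modulo lcm(36, 13) = 468: x ≡ 323 (mod 468).
Verify: 323 mod 4 = 3 ✓, 323 mod 9 = 8 ✓, 323 mod 13 = 11 ✓.

x ≡ 323 (mod 468).


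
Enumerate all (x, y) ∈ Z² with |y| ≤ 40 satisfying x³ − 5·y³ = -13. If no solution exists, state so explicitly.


The equation is x³ - 5y³ = -13. For fixed y, x³ = 5·y³ − 13, so a solution requires the RHS to be a perfect cube.
Strategy: iterate y from -40 to 40, compute RHS = 5·y³ − 13, and check whether it is a (positive or negative) perfect cube.
Check small values of y:
  y = 0: RHS = -13 is not a perfect cube.
  y = 1: RHS = -8 = (-2)³ ⇒ x = -2 works.
  y = -1: RHS = -18 is not a perfect cube.
  y = 2: RHS = 27 = (3)³ ⇒ x = 3 works.
  y = -2: RHS = -53 is not a perfect cube.
  y = 3: RHS = 122 is not a perfect cube.
  y = -3: RHS = -148 is not a perfect cube.
Continuing, at y = -7: RHS = -1728 = (-12)³ ⇒ x = -12 works.
Searching the remaining y in |y| ≤ 40 finds no further solutions.
Collected solutions: (-2, 1), (3, 2), (-12, -7).

Solutions (with |y| ≤ 40): (-2, 1), (3, 2), (-12, -7).


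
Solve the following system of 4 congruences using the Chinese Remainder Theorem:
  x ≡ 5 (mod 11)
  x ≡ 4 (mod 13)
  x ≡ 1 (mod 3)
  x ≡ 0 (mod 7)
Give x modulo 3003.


Product of moduli M = 11 · 13 · 3 · 7 = 3003.
Merge one congruence at a time:
  Start: x ≡ 5 (mod 11).
  Combine with x ≡ 4 (mod 13); new modulus lcm = 143.
    Write x = 5 + 11·t and substitute into x ≡ 4 (mod 13): 11·t ≡ 4 − 5 = -1 (mod 13).
    Reduce coefficients mod 13: 11·t ≡ 12 (mod 13).
    The inverse of 11 mod 13 is 6 (since 11·6 = 66 = 5·13 + 1), so t ≡ 6·12 = 72 ≡ 7 (mod 13).
    Then x = 5 + 11·7 = 82, valid modulo lcm(11, 13) = 143: x ≡ 82 (mod 143).
  Combine with x ≡ 1 (mod 3); new modulus lcm = 429.
    Write x = 82 + 143·t and substitute into x ≡ 1 (mod 3): 143·t ≡ 1 − 82 = -81 (mod 3).
    Reduce coefficients mod 3: 2·t ≡ 0 (mod 3).
    The inverse of 2 mod 3 is 2 (since 2·2 = 4 = 1·3 + 1), so t ≡ 2·0 = 0 ≡ 0 (mod 3).
    Then x = 82 + 143·0 = 82, valid modulo lcm(143, 3) = 429: x ≡ 82 (mod 429).
  Combine with x ≡ 0 (mod 7); new modulus lcm = 3003.
    Write x = 82 + 429·t and substitute into x ≡ 0 (mod 7): 429·t ≡ 0 − 82 = -82 (mod 7).
    Reduce coefficients mod 7: 2·t ≡ 2 (mod 7).
    The inverse of 2 mod 7 is 4 (since 2·4 = 8 = 1·7 + 1), so t ≡ 4·2 = 8 ≡ 1 (mod 7).
    Then x = 82 + 429·1 = 511, valid modulo lcm(429, 7) = 3003: x ≡ 511 (mod 3003).
Verify against each original: 511 mod 11 = 5, 511 mod 13 = 4, 511 mod 3 = 1, 511 mod 7 = 0.

x ≡ 511 (mod 3003).


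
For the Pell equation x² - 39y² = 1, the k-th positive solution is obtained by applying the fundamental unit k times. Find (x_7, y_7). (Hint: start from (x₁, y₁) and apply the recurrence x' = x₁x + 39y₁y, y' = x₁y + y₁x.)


Step 1: Find the fundamental solution (x₁, y₁) of x² - 39y² = 1.
  Expand √39 as a continued fraction. a₀ = ⌊√39⌋ = 6; iterate m_{k+1} = d_k·a_k − m_k, d_{k+1} = (39 − m_{k+1}²)/d_k, a_{k+1} = ⌊(a₀ + m_{k+1})/d_{k+1}⌋ (starting m₀ = 0, d₀ = 1), with convergents p_k = a_k·p_{k-1} + p_{k-2}, q_k = a_k·q_{k-1} + q_{k-2} (p₋₁ = 1, q₋₁ = 0):
  k = 0: a₀ = 6; p₀/q₀ = 6/1; p₀² − 39·q₀² = 36 − 39 = -3.
  k = 1: m = 6, d = 3, a = ⌊(6 + 6)/3⌋ = 4; p/q = (4·6 + 1)/(4·1 + 0) = 25/4; p² − 39·q² = 625 − 624 = 1.
  The first convergent with p² − 39·q² = 1 gives the fundamental solution (x₁, y₁) = (25, 4).
Step 2: Apply the recurrence (x_{n+1}, y_{n+1}) = (x₁x_n + 39y₁y_n, x₁y_n + y₁x_n) repeatedly.
  From (x_1, y_1) = (25, 4): x_2 = 25·25 + 39·4·4 = 1249; y_2 = 25·4 + 4·25 = 200.
  From (x_2, y_2) = (1249, 200): x_3 = 25·1249 + 39·4·200 = 62425; y_3 = 25·200 + 4·1249 = 9996.
  From (x_3, y_3) = (62425, 9996): x_4 = 25·62425 + 39·4·9996 = 3120001; y_4 = 25·9996 + 4·62425 = 499600.
  From (x_4, y_4) = (3120001, 499600): x_5 = 25·3120001 + 39·4·499600 = 155937625; y_5 = 25·499600 + 4·3120001 = 24970004.
  From (x_5, y_5) = (155937625, 24970004): x_6 = 25·155937625 + 39·4·24970004 = 7793761249; y_6 = 25·24970004 + 4·155937625 = 1248000600.
  From (x_6, y_6) = (7793761249, 1248000600): x_7 = 25·7793761249 + 39·4·1248000600 = 389532124825; y_7 = 25·1248000600 + 4·7793761249 = 62375059996.
Step 3: Verify x_7² - 39·y_7² = 151735276270679381280625 - 151735276270679381280624 = 1 (should be 1). ✓

(x_1, y_1) = (25, 4); (x_7, y_7) = (389532124825, 62375059996).


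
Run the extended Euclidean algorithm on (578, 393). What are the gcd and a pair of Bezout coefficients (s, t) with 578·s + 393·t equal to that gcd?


Euclidean algorithm on (578, 393) — divide until remainder is 0:
  578 = 1 · 393 + 185
  393 = 2 · 185 + 23
  185 = 8 · 23 + 1
  23 = 23 · 1 + 0
gcd(578, 393) = 1.
Track Bezout coefficients alongside the remainders: start with r₀ = 578 = a·1 + b·0 (s = 1, t = 0) and r₁ = 393 = a·0 + b·1 (s = 0, t = 1); each new remainder r_{k+1} = r_{k-1} − q_k·r_k inherits s_{k+1} = s_{k-1} − q_k·s_k, t_{k+1} = t_{k-1} − q_k·t_k, so r_k = a·s_k + b·t_k at every step:
  q = 1: r = 185, s = 1 − 1·0 = 1, t = 0 − 1·1 = -1  (check: 578·1 + 393·(-1) = 185)
  q = 2: r = 23, s = 0 − 2·1 = -2, t = 1 − 2·(-1) = 3  (check: 578·(-2) + 393·3 = 23)
  q = 8: r = 1, s = 1 − 8·(-2) = 17, t = -1 − 8·3 = -25  (check: 578·17 + 393·(-25) = 1)
The row with r = 1 (the gcd) gives the Bezout coefficients s = 17, t = -25.
Result: 578 · (17) + 393 · (-25) = 1.

gcd(578, 393) = 1; s = 17, t = -25 (check: 578·17 + 393·(-25) = 1).


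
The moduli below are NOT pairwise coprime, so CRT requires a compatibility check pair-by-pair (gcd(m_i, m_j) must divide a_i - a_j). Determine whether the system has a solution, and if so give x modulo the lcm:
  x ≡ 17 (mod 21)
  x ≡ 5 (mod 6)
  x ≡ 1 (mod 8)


Moduli 21, 6, 8 are not pairwise coprime, so CRT works modulo lcm(m_i) when all pairwise compatibility conditions hold.
Pairwise compatibility: gcd(m_i, m_j) must divide a_i - a_j for every pair.
Merge one congruence at a time:
  Start: x ≡ 17 (mod 21).
  Combine with x ≡ 5 (mod 6): gcd(21, 6) = 3; 5 - 17 = -12, which IS divisible by 3, so compatible.
    Write x = 17 + 21·t and substitute into x ≡ 5 (mod 6): 21·t ≡ 5 − 17 = -12 (mod 6).
    Divide the congruence (and modulus) by g = 3: 7·t ≡ -4 (mod 2).
    Reduce coefficients mod 2: 1·t ≡ 0 (mod 2).
    So t ≡ 0 (mod 2).
    Then x = 17 + 21·0 = 17, valid modulo lcm(21, 6) = 42: x ≡ 17 (mod 42).
  Combine with x ≡ 1 (mod 8): gcd(42, 8) = 2; 1 - 17 = -16, which IS divisible by 2, so compatible.
    Write x = 17 + 42·t and substitute into x ≡ 1 (mod 8): 42·t ≡ 1 − 17 = -16 (mod 8).
    Divide the congruence (and modulus) by g = 2: 21·t ≡ -8 (mod 4).
    Reduce coefficients mod 4: 1·t ≡ 0 (mod 4).
    So t ≡ 0 (mod 4).
    Then x = 17 + 42·0 = 17, valid modulo lcm(42, 8) = 168: x ≡ 17 (mod 168).
Verify: 17 mod 21 = 17, 17 mod 6 = 5, 17 mod 8 = 1.

x ≡ 17 (mod 168).


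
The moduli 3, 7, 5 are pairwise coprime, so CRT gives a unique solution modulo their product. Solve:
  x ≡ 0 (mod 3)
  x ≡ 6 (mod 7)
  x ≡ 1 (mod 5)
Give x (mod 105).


Moduli 3, 7, 5 are pairwise coprime; by CRT there is a unique solution modulo M = 3 · 7 · 5 = 105.
Solve pairwise, accumulating the modulus:
  Start with x ≡ 0 (mod 3).
  Combine with x ≡ 6 (mod 7): since gcd(3, 7) = 1, we get a unique residue mod 21.
    Write x = 0 + 3·t and substitute into x ≡ 6 (mod 7): 3·t ≡ 6 − 0 = 6 (mod 7).
    The inverse of 3 mod 7 is 5 (since 3·5 = 15 = 2·7 + 1), so t ≡ 5·6 = 30 ≡ 2 (mod 7).
    Then x = 0 + 3·2 = 6, valid modulo lcm(3, 7) = 21: x ≡ 6 (mod 21).
  Combine with x ≡ 1 (mod 5): since gcd(21, 5) = 1, we get a unique residue mod 105.
    Write x = 6 + 21·t and substitute into x ≡ 1 (mod 5): 21·t ≡ 1 − 6 = -5 (mod 5).
    Reduce coefficients mod 5: 1·t ≡ 0 (mod 5).
    So t ≡ 0 (mod 5).
    Then x = 6 + 21·0 = 6, valid modulo lcm(21, 5) = 105: x ≡ 6 (mod 105).
Verify: 6 mod 3 = 0 ✓, 6 mod 7 = 6 ✓, 6 mod 5 = 1 ✓.

x ≡ 6 (mod 105).


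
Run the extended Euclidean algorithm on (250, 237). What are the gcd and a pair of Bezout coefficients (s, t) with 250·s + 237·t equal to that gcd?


Euclidean algorithm on (250, 237) — divide until remainder is 0:
  250 = 1 · 237 + 13
  237 = 18 · 13 + 3
  13 = 4 · 3 + 1
  3 = 3 · 1 + 0
gcd(250, 237) = 1.
Track Bezout coefficients alongside the remainders: start with r₀ = 250 = a·1 + b·0 (s = 1, t = 0) and r₁ = 237 = a·0 + b·1 (s = 0, t = 1); each new remainder r_{k+1} = r_{k-1} − q_k·r_k inherits s_{k+1} = s_{k-1} − q_k·s_k, t_{k+1} = t_{k-1} − q_k·t_k, so r_k = a·s_k + b·t_k at every step:
  q = 1: r = 13, s = 1 − 1·0 = 1, t = 0 − 1·1 = -1  (check: 250·1 + 237·(-1) = 13)
  q = 18: r = 3, s = 0 − 18·1 = -18, t = 1 − 18·(-1) = 19  (check: 250·(-18) + 237·19 = 3)
  q = 4: r = 1, s = 1 − 4·(-18) = 73, t = -1 − 4·19 = -77  (check: 250·73 + 237·(-77) = 1)
The row with r = 1 (the gcd) gives the Bezout coefficients s = 73, t = -77.
Result: 250 · (73) + 237 · (-77) = 1.

gcd(250, 237) = 1; s = 73, t = -77 (check: 250·73 + 237·(-77) = 1).


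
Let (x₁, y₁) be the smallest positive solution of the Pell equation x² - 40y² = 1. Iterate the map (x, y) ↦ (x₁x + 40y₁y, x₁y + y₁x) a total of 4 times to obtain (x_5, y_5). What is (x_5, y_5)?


Step 1: Find the fundamental solution (x₁, y₁) of x² - 40y² = 1.
  Expand √40 as a continued fraction. a₀ = ⌊√40⌋ = 6; iterate m_{k+1} = d_k·a_k − m_k, d_{k+1} = (40 − m_{k+1}²)/d_k, a_{k+1} = ⌊(a₀ + m_{k+1})/d_{k+1}⌋ (starting m₀ = 0, d₀ = 1), with convergents p_k = a_k·p_{k-1} + p_{k-2}, q_k = a_k·q_{k-1} + q_{k-2} (p₋₁ = 1, q₋₁ = 0):
  k = 0: a₀ = 6; p₀/q₀ = 6/1; p₀² − 40·q₀² = 36 − 40 = -4.
  k = 1: m = 6, d = 4, a = ⌊(6 + 6)/4⌋ = 3; p/q = (3·6 + 1)/(3·1 + 0) = 19/3; p² − 40·q² = 361 − 360 = 1.
  The first convergent with p² − 40·q² = 1 gives the fundamental solution (x₁, y₁) = (19, 3).
Step 2: Apply the recurrence (x_{n+1}, y_{n+1}) = (x₁x_n + 40y₁y_n, x₁y_n + y₁x_n) repeatedly.
  From (x_1, y_1) = (19, 3): x_2 = 19·19 + 40·3·3 = 721; y_2 = 19·3 + 3·19 = 114.
  From (x_2, y_2) = (721, 114): x_3 = 19·721 + 40·3·114 = 27379; y_3 = 19·114 + 3·721 = 4329.
  From (x_3, y_3) = (27379, 4329): x_4 = 19·27379 + 40·3·4329 = 1039681; y_4 = 19·4329 + 3·27379 = 164388.
  From (x_4, y_4) = (1039681, 164388): x_5 = 19·1039681 + 40·3·164388 = 39480499; y_5 = 19·164388 + 3·1039681 = 6242415.
Step 3: Verify x_5² - 40·y_5² = 1558709801289001 - 1558709801289000 = 1 (should be 1). ✓

(x_1, y_1) = (19, 3); (x_5, y_5) = (39480499, 6242415).


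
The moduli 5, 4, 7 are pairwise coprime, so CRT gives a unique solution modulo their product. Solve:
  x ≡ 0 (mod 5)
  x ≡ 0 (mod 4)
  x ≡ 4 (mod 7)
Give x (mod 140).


Moduli 5, 4, 7 are pairwise coprime; by CRT there is a unique solution modulo M = 5 · 4 · 7 = 140.
Solve pairwise, accumulating the modulus:
  Start with x ≡ 0 (mod 5).
  Combine with x ≡ 0 (mod 4): since gcd(5, 4) = 1, we get a unique residue mod 20.
    Write x = 0 + 5·t and substitute into x ≡ 0 (mod 4): 5·t ≡ 0 − 0 = 0 (mod 4).
    Reduce coefficients mod 4: 1·t ≡ 0 (mod 4).
    So t ≡ 0 (mod 4).
    Then x = 0 + 5·0 = 0, valid modulo lcm(5, 4) = 20: x ≡ 0 (mod 20).
  Combine with x ≡ 4 (mod 7): since gcd(20, 7) = 1, we get a unique residue mod 140.
    Write x = 0 + 20·t and substitute into x ≡ 4 (mod 7): 20·t ≡ 4 − 0 = 4 (mod 7).
    Reduce coefficients mod 7: 6·t ≡ 4 (mod 7).
    The inverse of 6 mod 7 is 6 (since 6·6 = 36 = 5·7 + 1), so t ≡ 6·4 = 24 ≡ 3 (mod 7).
    Then x = 0 + 20·3 = 60, valid modulo lcm(20, 7) = 140: x ≡ 60 (mod 140).
Verify: 60 mod 5 = 0 ✓, 60 mod 4 = 0 ✓, 60 mod 7 = 4 ✓.

x ≡ 60 (mod 140).


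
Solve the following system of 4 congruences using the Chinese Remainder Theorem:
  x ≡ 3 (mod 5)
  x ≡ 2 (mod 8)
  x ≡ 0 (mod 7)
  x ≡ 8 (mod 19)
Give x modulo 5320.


Product of moduli M = 5 · 8 · 7 · 19 = 5320.
Merge one congruence at a time:
  Start: x ≡ 3 (mod 5).
  Combine with x ≡ 2 (mod 8); new modulus lcm = 40.
    Write x = 3 + 5·t and substitute into x ≡ 2 (mod 8): 5·t ≡ 2 − 3 = -1 (mod 8).
    Reduce coefficients mod 8: 5·t ≡ 7 (mod 8).
    The inverse of 5 mod 8 is 5 (since 5·5 = 25 = 3·8 + 1), so t ≡ 5·7 = 35 ≡ 3 (mod 8).
    Then x = 3 + 5·3 = 18, valid modulo lcm(5, 8) = 40: x ≡ 18 (mod 40).
  Combine with x ≡ 0 (mod 7); new modulus lcm = 280.
    Write x = 18 + 40·t and substitute into x ≡ 0 (mod 7): 40·t ≡ 0 − 18 = -18 (mod 7).
    Reduce coefficients mod 7: 5·t ≡ 3 (mod 7).
    The inverse of 5 mod 7 is 3 (since 5·3 = 15 = 2·7 + 1), so t ≡ 3·3 = 9 ≡ 2 (mod 7).
    Then x = 18 + 40·2 = 98, valid modulo lcm(40, 7) = 280: x ≡ 98 (mod 280).
  Combine with x ≡ 8 (mod 19); new modulus lcm = 5320.
    Write x = 98 + 280·t and substitute into x ≡ 8 (mod 19): 280·t ≡ 8 − 98 = -90 (mod 19).
    Reduce coefficients mod 19: 14·t ≡ 5 (mod 19).
    The inverse of 14 mod 19 is 15 (since 14·15 = 210 = 11·19 + 1), so t ≡ 15·5 = 75 ≡ 18 (mod 19).
    Then x = 98 + 280·18 = 5138, valid modulo lcm(280, 19) = 5320: x ≡ 5138 (mod 5320).
Verify against each original: 5138 mod 5 = 3, 5138 mod 8 = 2, 5138 mod 7 = 0, 5138 mod 19 = 8.

x ≡ 5138 (mod 5320).


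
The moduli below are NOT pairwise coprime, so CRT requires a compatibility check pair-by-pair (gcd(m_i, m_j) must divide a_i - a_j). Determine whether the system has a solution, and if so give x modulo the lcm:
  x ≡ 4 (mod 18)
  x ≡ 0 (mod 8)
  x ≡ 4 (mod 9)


Moduli 18, 8, 9 are not pairwise coprime, so CRT works modulo lcm(m_i) when all pairwise compatibility conditions hold.
Pairwise compatibility: gcd(m_i, m_j) must divide a_i - a_j for every pair.
Merge one congruence at a time:
  Start: x ≡ 4 (mod 18).
  Combine with x ≡ 0 (mod 8): gcd(18, 8) = 2; 0 - 4 = -4, which IS divisible by 2, so compatible.
    Write x = 4 + 18·t and substitute into x ≡ 0 (mod 8): 18·t ≡ 0 − 4 = -4 (mod 8).
    Divide the congruence (and modulus) by g = 2: 9·t ≡ -2 (mod 4).
    Reduce coefficients mod 4: 1·t ≡ 2 (mod 4).
    So t ≡ 2 (mod 4).
    Then x = 4 + 18·2 = 40, valid modulo lcm(18, 8) = 72: x ≡ 40 (mod 72).
  Combine with x ≡ 4 (mod 9): gcd(72, 9) = 9; 4 - 40 = -36, which IS divisible by 9, so compatible.
    Write x = 40 + 72·t and substitute into x ≡ 4 (mod 9): 72·t ≡ 4 − 40 = -36 (mod 9).
    Divide the congruence (and modulus) by g = 9: 8·t ≡ -4 (mod 1).
    Modulo 1 every t works; take t = 0.
    Then x = 40 + 72·0 = 40, valid modulo lcm(72, 9) = 72: x ≡ 40 (mod 72).
Verify: 40 mod 18 = 4, 40 mod 8 = 0, 40 mod 9 = 4.

x ≡ 40 (mod 72).


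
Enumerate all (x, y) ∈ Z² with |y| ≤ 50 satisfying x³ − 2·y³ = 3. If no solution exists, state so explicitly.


The equation is x³ - 2y³ = 3. For fixed y, x³ = 2·y³ + 3, so a solution requires the RHS to be a perfect cube.
Strategy: iterate y from -50 to 50, compute RHS = 2·y³ + 3, and check whether it is a (positive or negative) perfect cube.
Check small values of y:
  y = 0: RHS = 3 is not a perfect cube.
  y = 1: RHS = 5 is not a perfect cube.
  y = -1: RHS = 1 = (1)³ ⇒ x = 1 works.
  y = 2: RHS = 19 is not a perfect cube.
  y = -2: RHS = -13 is not a perfect cube.
  y = 3: RHS = 57 is not a perfect cube.
  y = -3: RHS = -51 is not a perfect cube.
Continuing, at y = -4: RHS = -125 = (-5)³ ⇒ x = -5 works.
Searching the remaining y in |y| ≤ 50 finds no further solutions.
Collected solutions: (1, -1), (-5, -4).

Solutions (with |y| ≤ 50): (1, -1), (-5, -4).
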